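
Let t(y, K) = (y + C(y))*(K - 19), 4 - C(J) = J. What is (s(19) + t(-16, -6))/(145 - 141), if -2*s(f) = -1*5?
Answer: -195/8 ≈ -24.375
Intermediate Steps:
C(J) = 4 - J
t(y, K) = -76 + 4*K (t(y, K) = (y + (4 - y))*(K - 19) = 4*(-19 + K) = -76 + 4*K)
s(f) = 5/2 (s(f) = -(-1)*5/2 = -½*(-5) = 5/2)
(s(19) + t(-16, -6))/(145 - 141) = (5/2 + (-76 + 4*(-6)))/(145 - 141) = (5/2 + (-76 - 24))/4 = (5/2 - 100)*(¼) = -195/2*¼ = -195/8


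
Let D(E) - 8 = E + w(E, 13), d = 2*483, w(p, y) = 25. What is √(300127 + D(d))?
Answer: √301126 ≈ 548.75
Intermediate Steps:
d = 966
D(E) = 33 + E (D(E) = 8 + (E + 25) = 8 + (25 + E) = 33 + E)
√(300127 + D(d)) = √(300127 + (33 + 966)) = √(300127 + 999) = √301126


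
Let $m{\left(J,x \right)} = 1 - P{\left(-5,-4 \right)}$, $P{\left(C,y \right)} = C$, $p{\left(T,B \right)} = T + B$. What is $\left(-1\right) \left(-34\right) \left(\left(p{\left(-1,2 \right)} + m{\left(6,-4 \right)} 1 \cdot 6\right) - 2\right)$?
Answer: $1190$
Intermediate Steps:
$p{\left(T,B \right)} = B + T$
$m{\left(J,x \right)} = 6$ ($m{\left(J,x \right)} = 1 - -5 = 1 + 5 = 6$)
$\left(-1\right) \left(-34\right) \left(\left(p{\left(-1,2 \right)} + m{\left(6,-4 \right)} 1 \cdot 6\right) - 2\right) = \left(-1\right) \left(-34\right) \left(\left(\left(2 - 1\right) + 6 \cdot 1 \cdot 6\right) - 2\right) = 34 \left(\left(1 + 6 \cdot 6\right) - 2\right) = 34 \left(\left(1 + 36\right) - 2\right) = 34 \left(37 - 2\right) = 34 \cdot 35 = 1190$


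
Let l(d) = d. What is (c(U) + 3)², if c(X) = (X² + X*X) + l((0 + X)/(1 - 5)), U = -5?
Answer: 47089/16 ≈ 2943.1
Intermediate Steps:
c(X) = 2*X² - X/4 (c(X) = (X² + X*X) + (0 + X)/(1 - 5) = (X² + X²) + X/(-4) = 2*X² + X*(-¼) = 2*X² - X/4)
(c(U) + 3)² = ((¼)*(-5)*(-1 + 8*(-5)) + 3)² = ((¼)*(-5)*(-1 - 40) + 3)² = ((¼)*(-5)*(-41) + 3)² = (205/4 + 3)² = (217/4)² = 47089/16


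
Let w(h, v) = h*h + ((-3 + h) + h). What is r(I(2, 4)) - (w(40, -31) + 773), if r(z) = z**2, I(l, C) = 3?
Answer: -2441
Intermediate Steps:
w(h, v) = -3 + h**2 + 2*h (w(h, v) = h**2 + (-3 + 2*h) = -3 + h**2 + 2*h)
r(I(2, 4)) - (w(40, -31) + 773) = 3**2 - ((-3 + 40**2 + 2*40) + 773) = 9 - ((-3 + 1600 + 80) + 773) = 9 - (1677 + 773) = 9 - 1*2450 = 9 - 2450 = -2441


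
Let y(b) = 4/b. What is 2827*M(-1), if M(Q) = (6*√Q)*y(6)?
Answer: 11308*I ≈ 11308.0*I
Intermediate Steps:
M(Q) = 4*√Q (M(Q) = (6*√Q)*(4/6) = (6*√Q)*(4*(⅙)) = (6*√Q)*(⅔) = 4*√Q)
2827*M(-1) = 2827*(4*√(-1)) = 2827*(4*I) = 11308*I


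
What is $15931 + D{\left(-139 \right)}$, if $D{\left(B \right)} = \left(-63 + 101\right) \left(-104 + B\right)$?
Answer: $6697$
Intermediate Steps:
$D{\left(B \right)} = -3952 + 38 B$ ($D{\left(B \right)} = 38 \left(-104 + B\right) = -3952 + 38 B$)
$15931 + D{\left(-139 \right)} = 15931 + \left(-3952 + 38 \left(-139\right)\right) = 15931 - 9234 = 6697$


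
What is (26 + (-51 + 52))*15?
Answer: 405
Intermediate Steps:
(26 + (-51 + 52))*15 = (26 + 1)*15 = 27*15 = 405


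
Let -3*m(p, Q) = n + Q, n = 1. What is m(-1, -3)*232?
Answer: 464/3 ≈ 154.67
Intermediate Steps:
m(p, Q) = -⅓ - Q/3 (m(p, Q) = -(1 + Q)/3 = -⅓ - Q/3)
m(-1, -3)*232 = (-⅓ - ⅓*(-3))*232 = (-⅓ + 1)*232 = (⅔)*232 = 464/3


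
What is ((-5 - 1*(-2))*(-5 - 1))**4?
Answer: 104976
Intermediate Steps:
((-5 - 1*(-2))*(-5 - 1))**4 = ((-5 + 2)*(-6))**4 = (-3*(-6))**4 = 18**4 = 104976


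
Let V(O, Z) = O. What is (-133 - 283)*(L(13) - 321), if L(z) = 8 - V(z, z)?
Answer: 135616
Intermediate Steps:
L(z) = 8 - z
(-133 - 283)*(L(13) - 321) = (-133 - 283)*((8 - 1*13) - 321) = -416*((8 - 13) - 321) = -416*(-5 - 321) = -416*(-326) = 135616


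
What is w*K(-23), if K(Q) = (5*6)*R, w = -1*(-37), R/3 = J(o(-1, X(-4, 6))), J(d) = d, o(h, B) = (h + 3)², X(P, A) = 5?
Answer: 13320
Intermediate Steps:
o(h, B) = (3 + h)²
R = 12 (R = 3*(3 - 1)² = 3*2² = 3*4 = 12)
w = 37
K(Q) = 360 (K(Q) = (5*6)*12 = 30*12 = 360)
w*K(-23) = 37*360 = 13320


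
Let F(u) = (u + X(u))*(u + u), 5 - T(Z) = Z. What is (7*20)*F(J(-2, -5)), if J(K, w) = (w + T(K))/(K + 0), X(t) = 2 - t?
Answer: -560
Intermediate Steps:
T(Z) = 5 - Z
J(K, w) = (5 + w - K)/K (J(K, w) = (w + (5 - K))/(K + 0) = (5 + w - K)/K)
F(u) = 4*u (F(u) = (u + (2 - u))*(u + u) = 2*(2*u) = 4*u)
(7*20)*F(J(-2, -5)) = (7*20)*(4*((5 - 5 - 1*(-2))/(-2))) = 140*(4*(-(5 - 5 + 2)/2)) = 140*(4*(-1/2*2)) = 140*(4*(-1)) = 140*(-4) = -560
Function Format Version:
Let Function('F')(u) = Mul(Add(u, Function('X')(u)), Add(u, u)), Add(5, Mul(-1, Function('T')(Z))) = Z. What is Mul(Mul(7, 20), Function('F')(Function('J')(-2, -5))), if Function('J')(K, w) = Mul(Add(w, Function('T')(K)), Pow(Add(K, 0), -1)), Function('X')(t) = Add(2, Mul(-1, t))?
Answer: -560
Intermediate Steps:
Function('T')(Z) = Add(5, Mul(-1, Z))
Function('J')(K, w) = Mul(Pow(K, -1), Add(5, w, Mul(-1, K))) (Function('J')(K, w) = Mul(Add(w, Add(5, Mul(-1, K))), Pow(Add(K, 0), -1)) = Mul(Add(5, w, Mul(-1, K)), Pow(K, -1)) = Mul(Pow(K, -1), Add(5, w, Mul(-1, K))))
Function('F')(u) = Mul(4, u) (Function('F')(u) = Mul(Add(u, Add(2, Mul(-1, u))), Add(u, u)) = Mul(2, Mul(2, u)) = Mul(4, u))
Mul(Mul(7, 20), Function('F')(Function('J')(-2, -5))) = Mul(Mul(7, 20), Mul(4, Mul(Pow(-2, -1), Add(5, -5, Mul(-1, -2))))) = Mul(140, Mul(4, Mul(Rational(-1, 2), Add(5, -5, 2)))) = Mul(140, Mul(4, Mul(Rational(-1, 2), 2))) = Mul(140, Mul(4, -1)) = Mul(140, -4) = -560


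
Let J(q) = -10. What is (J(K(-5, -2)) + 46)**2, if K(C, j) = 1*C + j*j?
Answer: 1296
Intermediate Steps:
K(C, j) = C + j**2
(J(K(-5, -2)) + 46)**2 = (-10 + 46)**2 = 36**2 = 1296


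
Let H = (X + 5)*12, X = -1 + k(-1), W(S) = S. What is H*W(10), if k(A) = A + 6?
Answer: 1080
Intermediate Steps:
k(A) = 6 + A
X = 4 (X = -1 + (6 - 1) = -1 + 5 = 4)
H = 108 (H = (4 + 5)*12 = 9*12 = 108)
H*W(10) = 108*10 = 1080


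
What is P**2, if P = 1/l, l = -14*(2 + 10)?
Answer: 1/28224 ≈ 3.5431e-5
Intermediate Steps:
l = -168 (l = -14*12 = -168)
P = -1/168 (P = 1/(-168) = -1/168 ≈ -0.0059524)
P**2 = (-1/168)**2 = 1/28224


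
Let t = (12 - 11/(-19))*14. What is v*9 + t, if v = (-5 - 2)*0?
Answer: 3346/19 ≈ 176.11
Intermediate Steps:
v = 0 (v = -7*0 = 0)
t = 3346/19 (t = (12 - 11*(-1/19))*14 = (12 + 11/19)*14 = (239/19)*14 = 3346/19 ≈ 176.11)
v*9 + t = 0*9 + 3346/19 = 0 + 3346/19 = 3346/19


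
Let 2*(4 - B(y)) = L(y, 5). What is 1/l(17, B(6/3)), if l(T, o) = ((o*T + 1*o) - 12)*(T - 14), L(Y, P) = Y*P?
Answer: -1/90 ≈ -0.011111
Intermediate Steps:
L(Y, P) = P*Y
B(y) = 4 - 5*y/2
l(T, o) = (-14 + T)*(-12 + o + T*o) (l(T, o) = ((T*o + o) - 12)*(-14 + T) = ((o + T*o) - 12)*(-14 + T) = (-12 + o + T*o)*(-14 + T) = (-14 + T)*(-12 + o + T*o))
1/l(17, B(6/3)) = 1/(168 - 14*(4 - 15/3) - 12*17 + (4 - 15/3)*17² - 13*17*(4 - 15/3)) = 1/(168 - 14*(4 - 15/3) - 204 + (4 - 15/3)*289 - 13*17*(4 - 15/3)) = 1/(168 - 14*(4 - 5/2*2) - 204 + (4 - 5/2*2)*289 - 13*17*(4 - 5/2*2)) = 1/(168 - 14*(4 - 5) - 204 + (4 - 5)*289 - 13*17*(4 - 5)) = 1/(168 - 14*(-1) - 204 - 1*289 - 13*17*(-1)) = 1/(168 + 14 - 204 - 289 + 221) = 1/(-90) = -1/90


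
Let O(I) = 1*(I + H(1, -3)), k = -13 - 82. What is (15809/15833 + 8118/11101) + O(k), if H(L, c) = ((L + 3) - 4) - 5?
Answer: -17272185297/175762133 ≈ -98.270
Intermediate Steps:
H(L, c) = -6 + L (H(L, c) = ((3 + L) - 4) - 5 = (-1 + L) - 5 = -6 + L)
k = -95
O(I) = -5 + I (O(I) = 1*(I + (-6 + 1)) = 1*(I - 5) = 1*(-5 + I) = -5 + I)
(15809/15833 + 8118/11101) + O(k) = (15809/15833 + 8118/11101) + (-5 - 95) = (15809*(1/15833) + 8118*(1/11101)) - 100 = (15809/15833 + 8118/11101) - 100 = 304028003/175762133 - 100 = -17272185297/175762133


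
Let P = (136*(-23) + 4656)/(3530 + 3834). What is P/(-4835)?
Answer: -382/8901235 ≈ -4.2915e-5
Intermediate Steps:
P = 382/1841 (P = (-3128 + 4656)/7364 = 1528*(1/7364) = 382/1841 ≈ 0.20750)
P/(-4835) = (382/1841)/(-4835) = (382/1841)*(-1/4835) = -382/8901235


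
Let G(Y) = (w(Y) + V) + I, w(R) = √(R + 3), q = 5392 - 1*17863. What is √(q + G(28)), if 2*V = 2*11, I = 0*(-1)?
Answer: √(-12460 + √31) ≈ 111.6*I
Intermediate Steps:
q = -12471 (q = 5392 - 17863 = -12471)
w(R) = √(3 + R)
I = 0
V = 11 (V = (2*11)/2 = (½)*22 = 11)
G(Y) = 11 + √(3 + Y) (G(Y) = (√(3 + Y) + 11) + 0 = (11 + √(3 + Y)) + 0 = 11 + √(3 + Y))
√(q + G(28)) = √(-12471 + (11 + √(3 + 28))) = √(-12471 + (11 + √31)) = √(-12460 + √31)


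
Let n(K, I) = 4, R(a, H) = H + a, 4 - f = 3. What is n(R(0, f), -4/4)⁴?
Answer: 256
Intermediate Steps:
f = 1 (f = 4 - 1*3 = 4 - 3 = 1)
n(R(0, f), -4/4)⁴ = 4⁴ = 256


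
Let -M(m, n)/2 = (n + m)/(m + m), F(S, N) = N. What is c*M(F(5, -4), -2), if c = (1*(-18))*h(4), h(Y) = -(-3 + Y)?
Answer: -27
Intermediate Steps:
M(m, n) = -(m + n)/m (M(m, n) = -2*(n + m)/(m + m) = -2*(m + n)/(2*m) = -2*(m + n)*1/(2*m) = -(m + n)/m)
h(Y) = 3 - Y
c = 18 (c = (1*(-18))*(3 - 1*4) = -18*(3 - 4) = -18*(-1) = 18)
c*M(F(5, -4), -2) = 18*((-1*(-4) - 1*(-2))/(-4)) = 18*(-(4 + 2)/4) = 18*(-¼*6) = 18*(-3/2) = -27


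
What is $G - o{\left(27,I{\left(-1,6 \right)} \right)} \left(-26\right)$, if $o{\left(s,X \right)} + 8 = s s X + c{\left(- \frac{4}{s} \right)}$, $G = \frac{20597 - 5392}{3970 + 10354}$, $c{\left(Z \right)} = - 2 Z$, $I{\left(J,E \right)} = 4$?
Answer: $\frac{29244632711}{386748} \approx 75617.0$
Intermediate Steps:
$G = \frac{15205}{14324} \approx 1.0615$
$o{\left(s,X \right)} = -8 + \frac{8}{s} + X s^{2}$ ($o{\left(s,X \right)} = -8 + \left(s s X - 2 \left(- \frac{4}{s}\right)\right) = -8 + \left(s^{2} X + \frac{8}{s}\right) = -8 + \left(X s^{2} + \frac{8}{s}\right) = -8 + \left(\frac{8}{s} + X s^{2}\right) = -8 + \frac{8}{s} + X s^{2}$)
$G - o{\left(27,I{\left(-1,6 \right)} \right)} \left(-26\right) = \frac{15205}{14324} - \left(-8 + \frac{8}{27} + 4 \cdot 27^{2}\right) \left(-26\right) = \frac{15205}{14324} - \left(-8 + 8 \cdot \frac{1}{27} + 4 \cdot 729\right) \left(-26\right) = \frac{15205}{14324} - \left(-8 + \frac{8}{27} + 2916\right) \left(-26\right) = \frac{15205}{14324} - \frac{78524}{27} \left(-26\right) = \frac{15205}{14324} - - \frac{2041624}{27} = \frac{15205}{14324} + \frac{2041624}{27} = \frac{29244632711}{386748}$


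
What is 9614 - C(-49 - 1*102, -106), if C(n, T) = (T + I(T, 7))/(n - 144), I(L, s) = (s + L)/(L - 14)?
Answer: 113440993/11800 ≈ 9613.6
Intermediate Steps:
I(L, s) = (L + s)/(-14 + L)
C(n, T) = (T + (7 + T)/(-14 + T))/(-144 + n) (C(n, T) = (T + (T + 7)/(-14 + T))/(n - 144) = (T + (7 + T)/(-14 + T))/(-144 + n))
9614 - C(-49 - 1*102, -106) = 9614 - (7 - 106 - 106*(-14 - 106))/((-144 + (-49 - 1*102))*(-14 - 106)) = 9614 - (7 - 106 - 106*(-120))/((-144 + (-49 - 102))*(-120)) = 9614 - (-1)*(7 - 106 + 12720)/((-144 - 151)*120) = 9614 - (-1)*12621/((-295)*120) = 9614 - (-1)*(-1)*12621/(295*120) = 9614 - 1*4207/11800 = 9614 - 4207/11800 = 113440993/11800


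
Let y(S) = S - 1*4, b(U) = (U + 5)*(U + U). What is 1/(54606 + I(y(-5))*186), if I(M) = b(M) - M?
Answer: 1/69672 ≈ 1.4353e-5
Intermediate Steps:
b(U) = 2*U*(5 + U) (b(U) = (5 + U)*(2*U) = 2*U*(5 + U))
y(S) = -4 + S (y(S) = S - 4 = -4 + S)
I(M) = -M + 2*M*(5 + M) (I(M) = 2*M*(5 + M) - M = -M + 2*M*(5 + M))
1/(54606 + I(y(-5))*186) = 1/(54606 + ((-4 - 5)*(9 + 2*(-4 - 5)))*186) = 1/(54606 - 9*(9 + 2*(-9))*186) = 1/(54606 - 9*(9 - 18)*186) = 1/(54606 - 9*(-9)*186) = 1/(54606 + 81*186) = 1/(54606 + 15066) = 1/69672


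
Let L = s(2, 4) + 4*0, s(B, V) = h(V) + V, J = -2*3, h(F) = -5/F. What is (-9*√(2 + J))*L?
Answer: -99*I/2 ≈ -49.5*I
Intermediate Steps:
J = -6
s(B, V) = V - 5/V (s(B, V) = -5/V + V = V - 5/V)
L = 11/4 (L = (4 - 5/4) + 4*0 = (4 - 5*¼) + 0 = (4 - 5/4) + 0 = 11/4 + 0 = 11/4 ≈ 2.7500)
(-9*√(2 + J))*L = -9*√(2 - 6)*(11/4) = -18*I*(11/4) = -99*I/2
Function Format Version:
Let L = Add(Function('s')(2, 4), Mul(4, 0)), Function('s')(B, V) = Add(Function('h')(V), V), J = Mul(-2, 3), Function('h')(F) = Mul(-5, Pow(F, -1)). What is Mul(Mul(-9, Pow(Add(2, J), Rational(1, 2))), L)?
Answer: Mul(Rational(-99, 2), I) ≈ Mul(-49.500, I)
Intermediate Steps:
J = -6
Function('s')(B, V) = Add(V, Mul(-5, Pow(V, -1))) (Function('s')(B, V) = Add(Mul(-5, Pow(V, -1)), V) = Add(V, Mul(-5, Pow(V, -1))))
L = Rational(11, 4) (L = Add(Add(4, Mul(-5, Pow(4, -1))), Mul(4, 0)) = Add(Add(4, Mul(-5, Rational(1, 4))), 0) = Add(Add(4, Rational(-5, 4)), 0) = Add(Rational(11, 4), 0) = Rational(11, 4) ≈ 2.7500)
Mul(Mul(-9, Pow(Add(2, J), Rational(1, 2))), L) = Mul(Mul(-9, Pow(Add(2, -6), Rational(1, 2))), Rational(11, 4)) = Mul(Mul(-9, Pow(-4, Rational(1, 2))), Rational(11, 4)) = Mul(Mul(-9, Mul(2, I)), Rational(11, 4)) = Mul(Mul(-18, I), Rational(11, 4)) = Mul(Rational(-99, 2), I)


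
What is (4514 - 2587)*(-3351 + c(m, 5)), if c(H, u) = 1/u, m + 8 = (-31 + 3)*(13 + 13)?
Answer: -32284958/5 ≈ -6.4570e+6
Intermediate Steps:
m = -736 (m = -8 + (-31 + 3)*(13 + 13) = -8 - 28*26 = -8 - 728 = -736)
(4514 - 2587)*(-3351 + c(m, 5)) = (4514 - 2587)*(-3351 + 1/5) = 1927*(-3351 + 1/5) = 1927*(-16754/5) = -32284958/5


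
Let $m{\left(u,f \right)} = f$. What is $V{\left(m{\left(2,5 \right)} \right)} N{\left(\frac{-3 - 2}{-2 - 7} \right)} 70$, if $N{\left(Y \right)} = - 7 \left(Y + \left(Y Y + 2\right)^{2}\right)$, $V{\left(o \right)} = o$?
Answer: $- \frac{94604300}{6561} \approx -14419.0$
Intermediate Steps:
$N{\left(Y \right)} = - 7 Y - 7 \left(2 + Y^{2}\right)^{2}$ ($N{\left(Y \right)} = - 7 \left(Y + \left(Y^{2} + 2\right)^{2}\right) = - 7 \left(Y + \left(2 + Y^{2}\right)^{2}\right) = - 7 Y - 7 \left(2 + Y^{2}\right)^{2}$)
$V{\left(m{\left(2,5 \right)} \right)} N{\left(\frac{-3 - 2}{-2 - 7} \right)} 70 = 5 \left(- 7 \frac{-3 - 2}{-2 - 7} - 7 \left(2 + \left(\frac{-3 - 2}{-2 - 7}\right)^{2}\right)^{2}\right) 70 = 5 \left(- 7 \left(- \frac{5}{-9}\right) - 7 \left(2 + \left(- \frac{5}{-9}\right)^{2}\right)^{2}\right) 70 = 5 \left(- 7 \left(\left(-5\right) \left(- \frac{1}{9}\right)\right) - 7 \left(2 + \left(\left(-5\right) \left(- \frac{1}{9}\right)\right)^{2}\right)^{2}\right) 70 = 5 \left(\left(-7\right) \frac{5}{9} - 7 \left(2 + \left(\frac{5}{9}\right)^{2}\right)^{2}\right) 70 = 5 \left(- \frac{35}{9} - 7 \left(2 + \frac{25}{81}\right)^{2}\right) 70 = 5 \left(- \frac{35}{9} - 7 \left(\frac{187}{81}\right)^{2}\right) 70 = 5 \left(- \frac{35}{9} - \frac{244783}{6561}\right) 70 = 5 \left(- \frac{270298}{6561}\right) 70 = \left(- \frac{1351490}{6561}\right) 70 = - \frac{94604300}{6561}$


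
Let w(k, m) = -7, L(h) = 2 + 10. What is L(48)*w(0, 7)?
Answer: -84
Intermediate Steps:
L(h) = 12
L(48)*w(0, 7) = 12*(-7) = -84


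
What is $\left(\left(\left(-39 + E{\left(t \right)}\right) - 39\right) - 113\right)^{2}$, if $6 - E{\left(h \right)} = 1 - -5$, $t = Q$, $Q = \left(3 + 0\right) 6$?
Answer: $36481$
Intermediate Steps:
$Q = 18$ ($Q = 3 \cdot 6 = 18$)
$t = 18$
$E{\left(h \right)} = 0$ ($E{\left(h \right)} = 6 - \left(1 - -5\right) = 6 - \left(1 + 5\right) = 6 - 6 = 0$)
$\left(\left(\left(-39 + E{\left(t \right)}\right) - 39\right) - 113\right)^{2} = \left(\left(\left(-39 + 0\right) - 39\right) - 113\right)^{2} = \left(\left(-39 - 39\right) - 113\right)^{2} = \left(-78 - 113\right)^{2} = \left(-191\right)^{2} = 36481$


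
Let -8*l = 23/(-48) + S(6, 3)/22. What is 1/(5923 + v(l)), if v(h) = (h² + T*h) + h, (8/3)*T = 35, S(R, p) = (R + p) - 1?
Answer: 17842176/105682851673 ≈ 0.00016883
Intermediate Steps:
S(R, p) = -1 + R + p
T = 105/8 (T = (3/8)*35 = 105/8 ≈ 13.125)
l = 61/4224 (l = -(23/(-48) + (-1 + 6 + 3)/22)/8 = -(23*(-1/48) + 8*(1/22))/8 = -(-23/48 + 4/11)/8 = -⅛*(-61/528) = 61/4224 ≈ 0.014441)
v(h) = h² + 113*h/8 (v(h) = (h² + 105*h/8) + h = h² + 113*h/8)
1/(5923 + v(l)) = 1/(5923 + (⅛)*(61/4224)*(113 + 8*(61/4224))) = 1/(5923 + (⅛)*(61/4224)*(113 + 61/528)) = 1/(5923 + (⅛)*(61/4224)*(59725/528)) = 1/(5923 + 3643225/17842176) = 1/(105682851673/17842176) = 17842176/105682851673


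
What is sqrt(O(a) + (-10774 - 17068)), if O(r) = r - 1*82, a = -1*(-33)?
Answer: 3*I*sqrt(3099) ≈ 167.01*I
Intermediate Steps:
a = 33
O(r) = -82 + r (O(r) = r - 82 = -82 + r)
sqrt(O(a) + (-10774 - 17068)) = sqrt((-82 + 33) + (-10774 - 17068)) = sqrt(-49 - 27842) = sqrt(-27891) = 3*I*sqrt(3099)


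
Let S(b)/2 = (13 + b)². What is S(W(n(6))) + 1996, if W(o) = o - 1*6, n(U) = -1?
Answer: 2068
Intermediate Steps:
W(o) = -6 + o (W(o) = o - 6 = -6 + o)
S(b) = 2*(13 + b)²
S(W(n(6))) + 1996 = 2*(13 + (-6 - 1))² + 1996 = 2*(13 - 7)² + 1996 = 2*6² + 1996 = 2*36 + 1996 = 72 + 1996 = 2068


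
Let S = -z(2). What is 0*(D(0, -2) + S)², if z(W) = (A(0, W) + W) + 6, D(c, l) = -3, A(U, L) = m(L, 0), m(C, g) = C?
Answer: 0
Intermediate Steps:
A(U, L) = L
z(W) = 6 + 2*W (z(W) = (W + W) + 6 = 2*W + 6 = 6 + 2*W)
S = -10 (S = -(6 + 2*2) = -(6 + 4) = -1*10 = -10)
0*(D(0, -2) + S)² = 0*(-3 - 10)² = 0*(-13)² = 0*169 = 0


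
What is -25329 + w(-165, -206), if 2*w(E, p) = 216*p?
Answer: -47577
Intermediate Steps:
w(E, p) = 108*p (w(E, p) = (216*p)/2 = 108*p)
-25329 + w(-165, -206) = -25329 + 108*(-206) = -25329 - 22248 = -47577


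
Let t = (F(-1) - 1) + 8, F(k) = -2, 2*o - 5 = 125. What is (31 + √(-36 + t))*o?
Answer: 2015 + 65*I*√31 ≈ 2015.0 + 361.9*I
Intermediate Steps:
o = 65 (o = 5/2 + (½)*125 = 5/2 + 125/2 = 65)
t = 5 (t = (-2 - 1) + 8 = -3 + 8 = 5)
(31 + √(-36 + t))*o = (31 + √(-36 + 5))*65 = (31 + √(-31))*65 = (31 + I*√31)*65 = 2015 + 65*I*√31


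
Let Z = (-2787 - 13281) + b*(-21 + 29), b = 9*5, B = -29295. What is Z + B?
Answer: -45003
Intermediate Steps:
b = 45
Z = -15708 (Z = (-2787 - 13281) + 45*(-21 + 29) = -16068 + 45*8 = -16068 + 360 = -15708)
Z + B = -15708 - 29295 = -45003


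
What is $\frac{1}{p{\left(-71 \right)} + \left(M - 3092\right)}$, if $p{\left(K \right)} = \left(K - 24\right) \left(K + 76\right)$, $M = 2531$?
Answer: $- \frac{1}{1036} \approx -0.00096525$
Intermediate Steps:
$p{\left(K \right)} = \left(-24 + K\right) \left(76 + K\right)$
$\frac{1}{p{\left(-71 \right)} + \left(M - 3092\right)} = \frac{1}{\left(-1824 + \left(-71\right)^{2} + 52 \left(-71\right)\right) + \left(2531 - 3092\right)} = \frac{1}{\left(-1824 + 5041 - 3692\right) - 561} = \frac{1}{-475 - 561} = \frac{1}{-1036} = - \frac{1}{1036}$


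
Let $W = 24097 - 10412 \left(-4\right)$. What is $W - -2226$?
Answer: $67971$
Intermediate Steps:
$W = 65745$ ($W = 24097 - -41648 = 24097 + 41648 = 65745$)
$W - -2226 = 65745 - -2226 = 65745 + 2226 = 67971$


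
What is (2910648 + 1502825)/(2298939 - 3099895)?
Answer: -4413473/800956 ≈ -5.5103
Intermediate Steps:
(2910648 + 1502825)/(2298939 - 3099895) = 4413473/(-800956) = 4413473*(-1/800956) = -4413473/800956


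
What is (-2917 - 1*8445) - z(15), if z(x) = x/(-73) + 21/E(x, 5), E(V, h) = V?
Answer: -4147566/365 ≈ -11363.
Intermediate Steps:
z(x) = 21/x - x/73 (z(x) = x/(-73) + 21/x = x*(-1/73) + 21/x = -x/73 + 21/x = 21/x - x/73)
(-2917 - 1*8445) - z(15) = (-2917 - 1*8445) - (21/15 - 1/73*15) = (-2917 - 8445) - (21*(1/15) - 15/73) = -11362 - (7/5 - 15/73) = -11362 - 1*436/365 = -11362 - 436/365 = -4147566/365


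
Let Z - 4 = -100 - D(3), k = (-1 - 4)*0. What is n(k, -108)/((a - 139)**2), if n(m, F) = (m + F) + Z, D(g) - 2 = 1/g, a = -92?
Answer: -619/160083 ≈ -0.0038667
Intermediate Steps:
k = 0 (k = -5*0 = 0)
D(g) = 2 + 1/g
Z = -295/3 (Z = 4 + (-100 - (2 + 1/3)) = 4 + (-100 - 1*7/3) = 4 + (-100 - 7/3) = 4 - 307/3 = -295/3 ≈ -98.333)
n(m, F) = -295/3 + F + m (n(m, F) = (m + F) - 295/3 = (F + m) - 295/3 = -295/3 + F + m)
n(k, -108)/((a - 139)**2) = (-295/3 - 108 + 0)/((-92 - 139)**2) = -619/(3*((-231)**2)) = -619/3/53361 = -619/3*1/53361 = -619/160083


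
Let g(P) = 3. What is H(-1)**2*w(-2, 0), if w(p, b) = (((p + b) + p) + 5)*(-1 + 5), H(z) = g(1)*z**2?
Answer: 36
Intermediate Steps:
H(z) = 3*z**2
w(p, b) = 20 + 4*b + 8*p (w(p, b) = (((b + p) + p) + 5)*4 = ((b + 2*p) + 5)*4 = (5 + b + 2*p)*4 = 20 + 4*b + 8*p)
H(-1)**2*w(-2, 0) = (3*(-1)**2)**2*(20 + 4*0 + 8*(-2)) = (3*1)**2*(20 + 0 - 16) = 3**2*4 = 9*4 = 36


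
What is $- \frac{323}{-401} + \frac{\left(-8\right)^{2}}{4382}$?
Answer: $\frac{720525}{878591} \approx 0.82009$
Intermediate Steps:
$- \frac{323}{-401} + \frac{\left(-8\right)^{2}}{4382} = \left(-323\right) \left(- \frac{1}{401}\right) + 64 \cdot \frac{1}{4382} = \frac{323}{401} + \frac{32}{2191} = \frac{720525}{878591}$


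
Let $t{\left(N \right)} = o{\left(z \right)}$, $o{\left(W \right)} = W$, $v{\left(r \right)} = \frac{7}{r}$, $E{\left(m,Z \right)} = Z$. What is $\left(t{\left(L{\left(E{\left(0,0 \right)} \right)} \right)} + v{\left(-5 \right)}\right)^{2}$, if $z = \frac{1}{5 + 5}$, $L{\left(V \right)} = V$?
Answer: $\frac{169}{100} \approx 1.69$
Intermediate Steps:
$z = \frac{1}{10} \approx 0.1$
$t{\left(N \right)} = \frac{1}{10}$
$\left(t{\left(L{\left(E{\left(0,0 \right)} \right)} \right)} + v{\left(-5 \right)}\right)^{2} = \left(\frac{1}{10} + \frac{7}{-5}\right)^{2} = \left(\frac{1}{10} + 7 \left(- \frac{1}{5}\right)\right)^{2} = \left(\frac{1}{10} - \frac{7}{5}\right)^{2} = \left(- \frac{13}{10}\right)^{2} = \frac{169}{100}$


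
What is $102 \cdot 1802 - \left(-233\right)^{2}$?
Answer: $129515$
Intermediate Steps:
$102 \cdot 1802 - \left(-233\right)^{2} = 183804 - 54289 = 129515$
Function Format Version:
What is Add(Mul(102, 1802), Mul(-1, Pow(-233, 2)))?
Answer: 129515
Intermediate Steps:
Add(Mul(102, 1802), Mul(-1, Pow(-233, 2))) = Add(183804, Mul(-1, 54289)) = Add(183804, -54289) = 129515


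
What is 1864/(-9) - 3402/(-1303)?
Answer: -2398174/11727 ≈ -204.50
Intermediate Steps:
1864/(-9) - 3402/(-1303) = 1864*(-⅑) - 3402*(-1/1303) = -1864/9 + 3402/1303 = -2398174/11727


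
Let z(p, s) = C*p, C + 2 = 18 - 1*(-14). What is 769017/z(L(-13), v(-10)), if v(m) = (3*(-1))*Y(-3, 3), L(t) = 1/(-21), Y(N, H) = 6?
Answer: -5383119/10 ≈ -5.3831e+5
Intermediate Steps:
L(t) = -1/21
C = 30 (C = -2 + (18 - 1*(-14)) = -2 + (18 + 14) = -2 + 32 = 30)
v(m) = -18 (v(m) = (3*(-1))*6 = -3*6 = -18)
z(p, s) = 30*p
769017/z(L(-13), v(-10)) = 769017/((30*(-1/21))) = 769017/(-10/7) = 769017*(-7/10) = -5383119/10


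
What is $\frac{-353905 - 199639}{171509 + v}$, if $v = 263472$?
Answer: $- \frac{553544}{434981} \approx -1.2726$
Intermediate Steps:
$\frac{-353905 - 199639}{171509 + v} = \frac{-353905 - 199639}{171509 + 263472} = - \frac{553544}{434981}$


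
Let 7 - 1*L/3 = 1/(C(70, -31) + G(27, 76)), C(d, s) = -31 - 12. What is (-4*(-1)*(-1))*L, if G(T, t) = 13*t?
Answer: -26456/315 ≈ -83.987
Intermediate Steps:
C(d, s) = -43
L = 6614/315 (L = 21 - 3/(-43 + 13*76) = 21 - 3/(-43 + 988) = 21 - 3/945 = 21 - 3*1/945 = 21 - 1/315 = 6614/315 ≈ 20.997)
(-4*(-1)*(-1))*L = (-4*(-1)*(-1))*(6614/315) = (4*(-1))*(6614/315) = -4*6614/315 = -26456/315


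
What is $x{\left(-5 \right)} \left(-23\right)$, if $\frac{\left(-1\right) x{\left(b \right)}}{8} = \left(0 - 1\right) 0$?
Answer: $0$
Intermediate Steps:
$x{\left(b \right)} = 0$ ($x{\left(b \right)} = - 8 \left(0 - 1\right) 0 = - 8 \left(\left(-1\right) 0\right) = \left(-8\right) 0 = 0$)
$x{\left(-5 \right)} \left(-23\right) = 0 \left(-23\right) = 0$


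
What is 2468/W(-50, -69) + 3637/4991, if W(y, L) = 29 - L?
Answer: 905301/34937 ≈ 25.912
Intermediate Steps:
2468/W(-50, -69) + 3637/4991 = 2468/(29 - 1*(-69)) + 3637/4991 = 2468/(29 + 69) + 3637*(1/4991) = 2468/98 + 3637/4991 = 2468*(1/98) + 3637/4991 = 1234/49 + 3637/4991 = 905301/34937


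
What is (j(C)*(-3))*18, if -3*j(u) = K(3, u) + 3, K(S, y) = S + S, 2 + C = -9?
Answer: 162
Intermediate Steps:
C = -11 (C = -2 - 9 = -11)
K(S, y) = 2*S
j(u) = -3 (j(u) = -(2*3 + 3)/3 = -(6 + 3)/3 = -1/3*9 = -3)
(j(C)*(-3))*18 = -3*(-3)*18 = 9*18 = 162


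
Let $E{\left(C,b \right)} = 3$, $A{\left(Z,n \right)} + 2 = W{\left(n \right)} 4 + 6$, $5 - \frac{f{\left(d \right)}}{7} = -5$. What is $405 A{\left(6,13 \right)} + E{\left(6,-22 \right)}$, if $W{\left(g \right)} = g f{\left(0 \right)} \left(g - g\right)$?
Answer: $1623$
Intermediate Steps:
$f{\left(d \right)} = 70$ ($f{\left(d \right)} = 35 - -35 = 35 + 35 = 70$)
$W{\left(g \right)} = 0$ ($W{\left(g \right)} = g 70 \left(g - g\right) = 70 g 0 = 0$)
$A{\left(Z,n \right)} = 4$ ($A{\left(Z,n \right)} = -2 + \left(0 \cdot 4 + 6\right) = -2 + \left(0 + 6\right) = -2 + 6 = 4$)
$405 A{\left(6,13 \right)} + E{\left(6,-22 \right)} = 405 \cdot 4 + 3 = 1620 + 3 = 1623$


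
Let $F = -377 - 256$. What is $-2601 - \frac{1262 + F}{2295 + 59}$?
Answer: $- \frac{6123383}{2354} \approx -2601.3$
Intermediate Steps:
$F = -633$
$-2601 - \frac{1262 + F}{2295 + 59} = -2601 - \frac{1262 - 633}{2295 + 59} = -2601 - \frac{629}{2354} = - \frac{6123383}{2354}$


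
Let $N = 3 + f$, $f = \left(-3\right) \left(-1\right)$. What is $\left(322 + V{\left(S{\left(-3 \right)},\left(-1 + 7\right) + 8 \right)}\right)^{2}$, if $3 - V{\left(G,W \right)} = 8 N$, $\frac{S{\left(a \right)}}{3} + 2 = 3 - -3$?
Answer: $76729$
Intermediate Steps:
$f = 3$
$S{\left(a \right)} = 12$ ($S{\left(a \right)} = -6 + 3 \left(3 - -3\right) = -6 + 3 \left(3 + 3\right) = -6 + 3 \cdot 6 = -6 + 18 = 12$)
$N = 6$ ($N = 3 + 3 = 6$)
$V{\left(G,W \right)} = -45$ ($V{\left(G,W \right)} = 3 - 8 \cdot 6 = 3 - 48 = -45$)
$\left(322 + V{\left(S{\left(-3 \right)},\left(-1 + 7\right) + 8 \right)}\right)^{2} = \left(322 - 45\right)^{2} = 277^{2} = 76729$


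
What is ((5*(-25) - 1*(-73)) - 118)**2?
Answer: 28900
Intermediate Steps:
((5*(-25) - 1*(-73)) - 118)**2 = ((-125 + 73) - 118)**2 = (-52 - 118)**2 = (-170)**2 = 28900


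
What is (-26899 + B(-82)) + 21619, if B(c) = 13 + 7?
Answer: -5260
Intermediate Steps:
B(c) = 20
(-26899 + B(-82)) + 21619 = (-26899 + 20) + 21619 = -26879 + 21619 = -5260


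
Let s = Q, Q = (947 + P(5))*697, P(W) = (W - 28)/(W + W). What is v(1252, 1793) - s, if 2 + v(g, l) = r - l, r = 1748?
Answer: -6585029/10 ≈ -6.5850e+5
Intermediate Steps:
P(W) = (-28 + W)/(2*W) (P(W) = (-28 + W)/((2*W)) = (-28 + W)*(1/(2*W)) = (-28 + W)/(2*W))
v(g, l) = 1746 - l (v(g, l) = -2 + (1748 - l) = 1746 - l)
Q = 6584559/10 (Q = (947 + (½)*(-28 + 5)/5)*697 = (947 + (½)*(⅕)*(-23))*697 = (947 - 23/10)*697 = (9447/10)*697 = 6584559/10 ≈ 6.5846e+5)
s = 6584559/10 ≈ 6.5846e+5
v(1252, 1793) - s = (1746 - 1*1793) - 1*6584559/10 = (1746 - 1793) - 6584559/10 = -47 - 6584559/10 = -6585029/10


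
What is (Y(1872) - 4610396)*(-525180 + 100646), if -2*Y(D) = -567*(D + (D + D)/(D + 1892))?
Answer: 1629666005143792/941 ≈ 1.7318e+12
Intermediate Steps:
Y(D) = 567*D/2 + 567*D/(1892 + D) (Y(D) = -(-567)*(D + (D + D)/(D + 1892))/2 = -(-567)*(D + (2*D)/(1892 + D))/2 = -(-567)*(D + 2*D/(1892 + D))/2 = -(-567*D - 1134*D/(1892 + D))/2 = 567*D/2 + 567*D/(1892 + D))
(Y(1872) - 4610396)*(-525180 + 100646) = ((567/2)*1872*(1894 + 1872)/(1892 + 1872) - 4610396)*(-525180 + 100646) = ((567/2)*1872*3766/3764 - 4610396)*(-424534) = ((567/2)*1872*(1/3764)*3766 - 4610396)*(-424534) = (499665348/941 - 4610396)*(-424534) = -3838717288/941*(-424534) = 1629666005143792/941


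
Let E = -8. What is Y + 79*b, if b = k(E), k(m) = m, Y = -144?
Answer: -776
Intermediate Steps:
b = -8
Y + 79*b = -144 + 79*(-8) = -144 - 632 = -776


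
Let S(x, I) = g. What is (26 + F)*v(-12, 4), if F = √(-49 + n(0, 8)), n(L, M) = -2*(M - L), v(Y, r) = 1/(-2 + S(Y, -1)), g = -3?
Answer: -26/5 - I*√65/5 ≈ -5.2 - 1.6125*I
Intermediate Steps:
S(x, I) = -3
v(Y, r) = -⅕ (v(Y, r) = 1/(-2 - 3) = 1/(-5) = -⅕)
n(L, M) = -2*M + 2*L
F = I*√65 (F = √(-49 + (-2*8 + 2*0)) = √(-49 + (-16 + 0)) = √(-49 - 16) = √(-65) = I*√65 ≈ 8.0623*I)
(26 + F)*v(-12, 4) = (26 + I*√65)*(-⅕) = -26/5 - I*√65/5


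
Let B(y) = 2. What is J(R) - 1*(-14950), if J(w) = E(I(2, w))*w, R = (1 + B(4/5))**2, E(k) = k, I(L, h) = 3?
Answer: 14977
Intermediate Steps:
R = 9 (R = (1 + 2)**2 = 3**2 = 9)
J(w) = 3*w
J(R) - 1*(-14950) = 3*9 - 1*(-14950) = 27 + 14950 = 14977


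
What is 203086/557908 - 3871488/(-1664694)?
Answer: 16012885723/5953500642 ≈ 2.6897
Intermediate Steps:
203086/557908 - 3871488/(-1664694) = 203086*(1/557908) - 3871488*(-1/1664694) = 7811/21458 + 645248/277449 = 16012885723/5953500642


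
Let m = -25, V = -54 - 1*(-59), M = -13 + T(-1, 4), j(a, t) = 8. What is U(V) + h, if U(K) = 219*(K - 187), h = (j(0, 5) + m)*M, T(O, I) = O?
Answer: -39620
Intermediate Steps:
M = -14 (M = -13 - 1 = -14)
V = 5 (V = -54 + 59 = 5)
h = 238 (h = (8 - 25)*(-14) = -17*(-14) = 238)
U(K) = -40953 + 219*K (U(K) = 219*(-187 + K) = -40953 + 219*K)
U(V) + h = (-40953 + 219*5) + 238 = (-40953 + 1095) + 238 = -39858 + 238 = -39620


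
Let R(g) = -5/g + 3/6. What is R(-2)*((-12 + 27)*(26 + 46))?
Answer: 3240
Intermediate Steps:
R(g) = 1/2 - 5/g (R(g) = -5/g + 3*(1/6) = -5/g + 1/2 = 1/2 - 5/g)
R(-2)*((-12 + 27)*(26 + 46)) = ((1/2)*(-10 - 2)/(-2))*((-12 + 27)*(26 + 46)) = ((1/2)*(-1/2)*(-12))*(15*72) = 3*1080 = 3240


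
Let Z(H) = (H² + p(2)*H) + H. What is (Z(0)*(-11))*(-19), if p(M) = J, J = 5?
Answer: 0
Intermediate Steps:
p(M) = 5
Z(H) = H² + 6*H (Z(H) = (H² + 5*H) + H = H² + 6*H)
(Z(0)*(-11))*(-19) = ((0*(6 + 0))*(-11))*(-19) = ((0*6)*(-11))*(-19) = (0*(-11))*(-19) = 0*(-19) = 0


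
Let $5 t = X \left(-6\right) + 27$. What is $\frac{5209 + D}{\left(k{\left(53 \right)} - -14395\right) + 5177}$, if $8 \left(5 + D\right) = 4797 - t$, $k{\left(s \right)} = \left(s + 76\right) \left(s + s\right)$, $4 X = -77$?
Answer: $\frac{92801}{531936} \approx 0.17446$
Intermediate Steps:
$X = - \frac{77}{4}$ ($X = \frac{1}{4} \left(-77\right) = - \frac{77}{4} \approx -19.25$)
$t = \frac{57}{2}$ ($t = \frac{\left(- \frac{77}{4}\right) \left(-6\right) + 27}{5} = \frac{\frac{231}{2} + 27}{5} = \frac{1}{5} \cdot \frac{285}{2} = \frac{57}{2} \approx 28.5$)
$k{\left(s \right)} = 2 s \left(76 + s\right)$ ($k{\left(s \right)} = \left(76 + s\right) 2 s = 2 s \left(76 + s\right)$)
$D = \frac{9457}{16}$ ($D = -5 + \frac{4797 - \frac{57}{2}}{8} = -5 + \frac{1}{8} \cdot \frac{9537}{2} = -5 + \frac{9537}{16} = \frac{9457}{16} \approx 591.06$)
$\frac{5209 + D}{\left(k{\left(53 \right)} - -14395\right) + 5177} = \frac{5209 + \frac{9457}{16}}{\left(2 \cdot 53 \left(76 + 53\right) - -14395\right) + 5177} = \frac{92801}{16 \left(\left(2 \cdot 53 \cdot 129 + 14395\right) + 5177\right)} = \frac{92801}{16 \left(\left(13674 + 14395\right) + 5177\right)} = \frac{92801}{16 \left(28069 + 5177\right)} = \frac{92801}{16 \cdot 33246} = \frac{92801}{16} \cdot \frac{1}{33246} = \frac{92801}{531936}$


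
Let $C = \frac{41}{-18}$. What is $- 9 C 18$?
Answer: $369$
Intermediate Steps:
$C = - \frac{41}{18}$ ($C = 41 \left(- \frac{1}{18}\right) = - \frac{41}{18} \approx -2.2778$)
$- 9 C 18 = \left(-9\right) \left(- \frac{41}{18}\right) 18 = \frac{41}{2} \cdot 18 = 369$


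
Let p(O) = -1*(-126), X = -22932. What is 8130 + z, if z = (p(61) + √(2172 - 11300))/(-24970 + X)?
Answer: 194721567/23951 - I*√2282/23951 ≈ 8130.0 - 0.0019945*I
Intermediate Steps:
p(O) = 126
z = -63/23951 - I*√2282/23951 (z = (126 + √(2172 - 11300))/(-24970 - 22932) = (126 + √(-9128))/(-47902) = (126 + 2*I*√2282)*(-1/47902) = -63/23951 - I*√2282/23951 ≈ -0.0026304 - 0.0019945*I)
8130 + z = 8130 + (-63/23951 - I*√2282/23951) = 194721567/23951 - I*√2282/23951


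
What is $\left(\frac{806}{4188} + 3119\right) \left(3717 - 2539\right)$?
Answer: $\frac{3847105921}{1047} \approx 3.6744 \cdot 10^{6}$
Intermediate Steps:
$\left(\frac{806}{4188} + 3119\right) \left(3717 - 2539\right) = \left(806 \cdot \frac{1}{4188} + 3119\right) 1178 = \left(\frac{403}{2094} + 3119\right) 1178 = \frac{6531589}{2094} \cdot 1178 = \frac{3847105921}{1047}$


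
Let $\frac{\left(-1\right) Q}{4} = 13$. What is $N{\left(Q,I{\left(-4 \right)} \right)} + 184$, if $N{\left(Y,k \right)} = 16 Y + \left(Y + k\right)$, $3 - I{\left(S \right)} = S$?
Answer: $-693$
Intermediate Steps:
$Q = -52$ ($Q = \left(-4\right) 13 = -52$)
$I{\left(S \right)} = 3 - S$
$N{\left(Y,k \right)} = k + 17 Y$
$N{\left(Q,I{\left(-4 \right)} \right)} + 184 = \left(\left(3 - -4\right) + 17 \left(-52\right)\right) + 184 = \left(\left(3 + 4\right) - 884\right) + 184 = \left(7 - 884\right) + 184 = -877 + 184 = -693$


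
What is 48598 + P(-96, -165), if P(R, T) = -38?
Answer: 48560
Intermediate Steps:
48598 + P(-96, -165) = 48598 - 38 = 48560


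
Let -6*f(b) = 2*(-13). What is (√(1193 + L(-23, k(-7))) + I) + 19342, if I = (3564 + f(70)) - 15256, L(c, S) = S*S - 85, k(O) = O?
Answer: 22963/3 + √1157 ≈ 7688.4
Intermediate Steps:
L(c, S) = -85 + S² (L(c, S) = S² - 85 = -85 + S²)
f(b) = 13/3 (f(b) = -(-13)/3 = -⅙*(-26) = 13/3)
I = -35063/3 (I = (3564 + 13/3) - 15256 = 10705/3 - 15256 = -35063/3 ≈ -11688.)
(√(1193 + L(-23, k(-7))) + I) + 19342 = (√(1193 + (-85 + (-7)²)) - 35063/3) + 19342 = (√(1193 + (-85 + 49)) - 35063/3) + 19342 = (√(1193 - 36) - 35063/3) + 19342 = (√1157 - 35063/3) + 19342 = (-35063/3 + √1157) + 19342 = 22963/3 + √1157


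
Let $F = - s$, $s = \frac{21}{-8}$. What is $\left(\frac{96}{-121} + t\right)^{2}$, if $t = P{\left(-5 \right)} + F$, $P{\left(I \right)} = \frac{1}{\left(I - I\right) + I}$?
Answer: $\frac{62362609}{23425600} \approx 2.6622$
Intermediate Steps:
$s = - \frac{21}{8}$ ($s = 21 \left(- \frac{1}{8}\right) = - \frac{21}{8} \approx -2.625$)
$P{\left(I \right)} = \frac{1}{I}$ ($P{\left(I \right)} = \frac{1}{0 + I} = \frac{1}{I}$)
$F = \frac{21}{8}$ ($F = \left(-1\right) \left(- \frac{21}{8}\right) = \frac{21}{8} \approx 2.625$)
$t = \frac{97}{40}$ ($t = \frac{1}{-5} + \frac{21}{8} = - \frac{1}{5} + \frac{21}{8} = \frac{97}{40} \approx 2.425$)
$\left(\frac{96}{-121} + t\right)^{2} = \left(\frac{96}{-121} + \frac{97}{40}\right)^{2} = \left(96 \left(- \frac{1}{121}\right) + \frac{97}{40}\right)^{2} = \left(- \frac{96}{121} + \frac{97}{40}\right)^{2} = \left(\frac{7897}{4840}\right)^{2} = \frac{62362609}{23425600}$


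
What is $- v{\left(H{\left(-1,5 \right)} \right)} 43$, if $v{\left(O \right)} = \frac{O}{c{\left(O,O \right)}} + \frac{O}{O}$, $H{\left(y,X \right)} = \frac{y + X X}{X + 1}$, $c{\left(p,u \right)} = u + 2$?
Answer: $- \frac{215}{3} \approx -71.667$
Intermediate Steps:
$c{\left(p,u \right)} = 2 + u$
$H{\left(y,X \right)} = \frac{y + X^{2}}{1 + X}$
$v{\left(O \right)} = 1 + \frac{O}{2 + O}$ ($v{\left(O \right)} = \frac{O}{2 + O} + \frac{O}{O} = \frac{O}{2 + O} + 1 = 1 + \frac{O}{2 + O}$)
$- v{\left(H{\left(-1,5 \right)} \right)} 43 = - \frac{2 \left(1 + \frac{-1 + 5^{2}}{1 + 5}\right)}{2 + \frac{-1 + 5^{2}}{1 + 5}} \cdot 43 = - \frac{2 \left(1 + \frac{-1 + 25}{6}\right)}{2 + \frac{-1 + 25}{6}} \cdot 43 = - \frac{2 \left(1 + \frac{1}{6} \cdot 24\right)}{2 + \frac{1}{6} \cdot 24} \cdot 43 = - \frac{2 \left(1 + 4\right)}{2 + 4} \cdot 43 = - 2 \cdot \frac{1}{6} \cdot 5 \cdot 43 = - \frac{5 \cdot 43}{3} = \left(-1\right) \frac{215}{3} = - \frac{215}{3}$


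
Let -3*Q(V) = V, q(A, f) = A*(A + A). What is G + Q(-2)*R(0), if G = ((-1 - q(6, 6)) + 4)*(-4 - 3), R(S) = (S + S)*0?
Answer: 483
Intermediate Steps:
q(A, f) = 2*A**2 (q(A, f) = A*(2*A) = 2*A**2)
Q(V) = -V/3
R(S) = 0 (R(S) = (2*S)*0 = 0)
G = 483 (G = ((-1 - 2*6**2) + 4)*(-4 - 3) = ((-1 - 2*36) + 4)*(-7) = ((-1 - 1*72) + 4)*(-7) = ((-1 - 72) + 4)*(-7) = (-73 + 4)*(-7) = -69*(-7) = 483)
G + Q(-2)*R(0) = 483 - 1/3*(-2)*0 = 483 + (2/3)*0 = 483 + 0 = 483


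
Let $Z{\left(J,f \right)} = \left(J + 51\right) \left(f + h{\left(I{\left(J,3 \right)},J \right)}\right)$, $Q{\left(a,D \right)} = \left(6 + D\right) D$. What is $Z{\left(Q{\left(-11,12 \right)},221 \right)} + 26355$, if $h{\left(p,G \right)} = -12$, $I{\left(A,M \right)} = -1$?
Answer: $82158$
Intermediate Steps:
$Q{\left(a,D \right)} = D \left(6 + D\right)$
$Z{\left(J,f \right)} = \left(-12 + f\right) \left(51 + J\right)$ ($Z{\left(J,f \right)} = \left(J + 51\right) \left(f - 12\right) = \left(51 + J\right) \left(-12 + f\right) = \left(-12 + f\right) \left(51 + J\right)$)
$Z{\left(Q{\left(-11,12 \right)},221 \right)} + 26355 = \left(-612 - 12 \cdot 12 \left(6 + 12\right) + 51 \cdot 221 + 12 \left(6 + 12\right) 221\right) + 26355 = \left(-612 - 12 \cdot 12 \cdot 18 + 11271 + 12 \cdot 18 \cdot 221\right) + 26355 = \left(-612 - 2592 + 11271 + 216 \cdot 221\right) + 26355 = \left(-612 - 2592 + 11271 + 47736\right) + 26355 = 55803 + 26355 = 82158$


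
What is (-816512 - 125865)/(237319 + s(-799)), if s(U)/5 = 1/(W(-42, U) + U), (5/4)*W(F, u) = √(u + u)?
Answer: -893770335862934771/225078367524404412 - 23559425*I*√1598/225078367524404412 ≈ -3.9709 - 4.1843e-9*I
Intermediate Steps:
W(F, u) = 4*√2*√u/5 (W(F, u) = 4*√(u + u)/5 = 4*√(2*u)/5 = 4*(√2*√u)/5 = 4*√2*√u/5)
s(U) = 5/(U + 4*√2*√U/5) (s(U) = 5/(4*√2*√U/5 + U) = 5/(U + 4*√2*√U/5))
(-816512 - 125865)/(237319 + s(-799)) = (-816512 - 125865)/(237319 + 25/(5*(-799) + 4*√2*√(-799))) = -942377/(237319 + 25/(-3995 + 4*√2*(I*√799))) = -942377/(237319 + 25/(-3995 + 4*I*√1598))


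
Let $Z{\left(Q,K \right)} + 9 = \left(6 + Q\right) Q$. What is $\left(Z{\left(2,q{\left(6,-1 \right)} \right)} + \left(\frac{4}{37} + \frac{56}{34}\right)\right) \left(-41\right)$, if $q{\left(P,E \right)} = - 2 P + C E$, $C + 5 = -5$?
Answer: $- \frac{225787}{629} \approx -358.96$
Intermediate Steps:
$C = -10$ ($C = -5 - 5 = -10$)
$q{\left(P,E \right)} = - 10 E - 2 P$ ($q{\left(P,E \right)} = - 2 P - 10 E = - 10 E - 2 P$)
$Z{\left(Q,K \right)} = -9 + Q \left(6 + Q\right)$ ($Z{\left(Q,K \right)} = -9 + \left(6 + Q\right) Q = -9 + Q \left(6 + Q\right)$)
$\left(Z{\left(2,q{\left(6,-1 \right)} \right)} + \left(\frac{4}{37} + \frac{56}{34}\right)\right) \left(-41\right) = \left(\left(-9 + 2^{2} + 6 \cdot 2\right) + \left(\frac{4}{37} + \frac{56}{34}\right)\right) \left(-41\right) = \left(\left(-9 + 4 + 12\right) + \left(4 \cdot \frac{1}{37} + 56 \cdot \frac{1}{34}\right)\right) \left(-41\right) = \left(7 + \left(\frac{4}{37} + \frac{28}{17}\right)\right) \left(-41\right) = \left(7 + \frac{1104}{629}\right) \left(-41\right) = \frac{5507}{629} \left(-41\right) = - \frac{225787}{629}$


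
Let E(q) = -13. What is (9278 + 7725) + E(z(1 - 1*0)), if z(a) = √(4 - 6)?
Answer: 16990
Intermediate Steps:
z(a) = I*√2 (z(a) = √(-2) = I*√2)
(9278 + 7725) + E(z(1 - 1*0)) = (9278 + 7725) - 13 = 17003 - 13 = 16990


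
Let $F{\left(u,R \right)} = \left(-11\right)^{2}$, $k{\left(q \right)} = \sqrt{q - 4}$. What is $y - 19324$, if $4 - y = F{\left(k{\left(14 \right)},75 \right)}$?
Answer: $-19441$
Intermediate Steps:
$k{\left(q \right)} = \sqrt{-4 + q}$
$F{\left(u,R \right)} = 121$
$y = -117$ ($y = 4 - 121 = -117$)
$y - 19324 = -117 - 19324 = -19441$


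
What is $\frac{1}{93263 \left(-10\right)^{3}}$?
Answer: $- \frac{1}{93263000} \approx -1.0722 \cdot 10^{-8}$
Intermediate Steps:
$\frac{1}{93263 \left(-10\right)^{3}} = \frac{1}{93263 \left(-1000\right)} = \frac{1}{93263} \left(- \frac{1}{1000}\right) = - \frac{1}{93263000}$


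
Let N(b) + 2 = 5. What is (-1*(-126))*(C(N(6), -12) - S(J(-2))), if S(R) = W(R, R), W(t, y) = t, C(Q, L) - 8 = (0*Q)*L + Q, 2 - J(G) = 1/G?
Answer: 1071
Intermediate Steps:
N(b) = 3 (N(b) = -2 + 5 = 3)
J(G) = 2 - 1/G
C(Q, L) = 8 + Q (C(Q, L) = 8 + ((0*Q)*L + Q) = 8 + (0*L + Q) = 8 + (0 + Q) = 8 + Q)
S(R) = R
(-1*(-126))*(C(N(6), -12) - S(J(-2))) = (-1*(-126))*((8 + 3) - (2 - 1/(-2))) = 126*(11 - (2 - 1*(-½))) = 126*(11 - (2 + ½)) = 126*(11 - 1*5/2) = 126*(11 - 5/2) = 126*(17/2) = 1071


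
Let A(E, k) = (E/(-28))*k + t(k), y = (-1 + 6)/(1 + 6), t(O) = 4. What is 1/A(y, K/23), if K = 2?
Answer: 2254/9011 ≈ 0.25014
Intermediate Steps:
y = 5/7 ≈ 0.71429
A(E, k) = 4 - E*k/28 (A(E, k) = (E/(-28))*k + 4 = (-E/28)*k + 4 = -E*k/28 + 4 = 4 - E*k/28)
1/A(y, K/23) = 1/(4 - 1/28*5/7*2/23) = 1/(4 - 5/2254) = 1/(9011/2254) = 2254/9011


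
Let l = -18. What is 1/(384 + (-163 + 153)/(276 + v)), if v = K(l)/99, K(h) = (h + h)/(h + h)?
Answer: 5465/2098362 ≈ 0.0026044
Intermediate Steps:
K(h) = 1 (K(h) = (2*h)/((2*h)) = (2*h)*(1/(2*h)) = 1)
v = 1/99 ≈ 0.010101
1/(384 + (-163 + 153)/(276 + v)) = 1/(384 + (-163 + 153)/(276 + 1/99)) = 1/(384 - 10/27325/99) = 1/(384 - 10*99/27325) = 1/(384 - 198/5465) = 1/(2098362/5465) = 5465/2098362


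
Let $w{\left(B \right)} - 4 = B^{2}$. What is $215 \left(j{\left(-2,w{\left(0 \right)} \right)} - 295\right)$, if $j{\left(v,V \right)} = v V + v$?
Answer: $-65575$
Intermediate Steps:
$w{\left(B \right)} = 4 + B^{2}$
$j{\left(v,V \right)} = v + V v$ ($j{\left(v,V \right)} = V v + v = v + V v$)
$215 \left(j{\left(-2,w{\left(0 \right)} \right)} - 295\right) = 215 \left(- 2 \left(1 + \left(4 + 0^{2}\right)\right) - 295\right) = 215 \left(- 2 \left(1 + \left(4 + 0\right)\right) - 295\right) = 215 \left(- 2 \left(1 + 4\right) - 295\right) = 215 \left(\left(-2\right) 5 - 295\right) = 215 \left(-10 - 295\right) = 215 \left(-305\right) = -65575$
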